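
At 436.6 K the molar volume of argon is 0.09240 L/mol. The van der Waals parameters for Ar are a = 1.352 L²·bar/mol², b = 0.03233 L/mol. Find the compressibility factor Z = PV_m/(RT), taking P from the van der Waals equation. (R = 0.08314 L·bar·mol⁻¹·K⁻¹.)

P = RT/(V_m − b) − a/V_m² = (0.08314)(436.6)/(0.09240 − 0.03233) − 1.352/(0.09240)²
  = 36.299/0.060070 − 158.36 = 604.28 − 158.36 = 445.92 bar
Z = PV_m/(RT) = (445.92)(0.09240)/((0.08314)(436.6)) = 41.203/36.299 = 1.135

Z ≈ 1.135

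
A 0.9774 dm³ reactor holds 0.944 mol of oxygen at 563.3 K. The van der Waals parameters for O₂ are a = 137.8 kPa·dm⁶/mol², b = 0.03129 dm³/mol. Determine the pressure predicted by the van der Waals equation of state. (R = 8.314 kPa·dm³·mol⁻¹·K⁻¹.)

P ≈ 4536 kPa

P = nRT/(V − nb) − a n²/V²
nRT/(V − nb) = (0.944)(8.314)(563.3)/(0.9774 − 0.944×0.03129) = 4421.0/0.94786 = 4664.2 kPa
a n²/V² = (137.8)(0.944)²/(0.9774)² = 128.54 kPa
P = 4664.2 − 128.54 = 4536 kPa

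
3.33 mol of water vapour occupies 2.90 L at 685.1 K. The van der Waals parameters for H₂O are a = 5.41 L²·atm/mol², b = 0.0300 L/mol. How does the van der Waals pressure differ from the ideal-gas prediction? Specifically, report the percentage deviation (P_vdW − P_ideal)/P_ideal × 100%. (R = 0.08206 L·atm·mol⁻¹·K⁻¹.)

-7.48 %

Ideal: P_ideal = nRT/V = (3.33)(0.08206)(685.1)/2.90 = 64.5553 atm
vdW: P = nRT/(V − nb) − a n²/V² = 187.210/2.80010 − 59.9909/8.41000 = 66.8583 − 7.13328 = 59.7250 atm
% deviation = (59.7250 − 64.5553)/64.5553 × 100% = -7.48%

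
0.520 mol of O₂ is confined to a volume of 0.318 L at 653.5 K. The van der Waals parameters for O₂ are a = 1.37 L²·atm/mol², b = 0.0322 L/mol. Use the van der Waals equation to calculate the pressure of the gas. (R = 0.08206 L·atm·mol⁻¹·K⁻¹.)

P ≈ 88.90 atm

P = nRT/(V − nb) − a n²/V²
nRT/(V − nb) = (0.520)(0.08206)(653.5)/(0.318 − 0.520×0.0322) = 27.886/0.30126 = 92.565 atm
a n²/V² = (1.37)(0.520)²/(0.318)² = 3.6633 atm
P = 92.565 − 3.6633 = 88.90 atm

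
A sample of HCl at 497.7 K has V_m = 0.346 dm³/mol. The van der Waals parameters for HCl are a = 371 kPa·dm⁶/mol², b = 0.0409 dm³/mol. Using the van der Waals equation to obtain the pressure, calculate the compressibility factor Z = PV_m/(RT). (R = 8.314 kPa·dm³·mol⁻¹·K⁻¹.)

P = RT/(V_m − b) − a/V_m² = (8.314)(497.7)/(0.346 − 0.0409) − 371/(0.346)²
  = 4137.9/0.30510 − 3099.0 = 13562 − 3099.0 = 10463 kPa
Z = PV_m/(RT) = (10463)(0.346)/((8.314)(497.7)) = 3620.2/4137.9 = 0.8749

Z ≈ 0.8749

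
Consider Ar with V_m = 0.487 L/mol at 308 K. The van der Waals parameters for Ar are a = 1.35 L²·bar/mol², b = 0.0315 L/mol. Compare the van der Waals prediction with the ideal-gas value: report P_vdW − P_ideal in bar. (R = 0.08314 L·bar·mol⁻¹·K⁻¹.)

Ideal: P_ideal = RT/V_m = (0.08314)(308)/0.487 = 52.5814 bar
vdW: P = RT/(V_m − b) − a/V_m² = 25.6071/0.455500 − 1.35/0.237169 = 56.2176 − 5.69214 = 50.5255 bar
ΔP = 50.5255 − 52.5814 = -2.056 bar

ΔP ≈ -2.056 bar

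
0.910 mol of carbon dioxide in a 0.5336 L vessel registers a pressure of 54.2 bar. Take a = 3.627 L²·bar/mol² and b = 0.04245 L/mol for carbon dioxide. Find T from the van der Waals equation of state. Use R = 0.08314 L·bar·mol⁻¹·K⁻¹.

T = (P + a n²/V²)(V − nb)/(nR)
P + a n²/V² = 54.2 + (3.627)(0.910)²/(0.5336)² = 64.749 bar
V − nb = 0.5336 − (0.910)(0.04245) = 0.49497 L
T = (64.749)(0.49497)/((0.910)(0.08314)) = 423.6 K

T ≈ 423.6 K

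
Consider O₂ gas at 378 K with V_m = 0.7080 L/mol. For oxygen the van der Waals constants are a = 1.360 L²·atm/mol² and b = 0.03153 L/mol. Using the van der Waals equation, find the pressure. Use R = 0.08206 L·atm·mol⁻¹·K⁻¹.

P ≈ 43.14 atm

P = RT/(V_m − b) − a/V_m²
RT/(V_m − b) = (0.08206)(378)/(0.7080 − 0.03153) = 31.019/0.67647 = 45.854 atm
a/V_m² = 1.360/(0.7080)² = 2.7131 atm
P = 45.854 − 2.7131 = 43.14 atm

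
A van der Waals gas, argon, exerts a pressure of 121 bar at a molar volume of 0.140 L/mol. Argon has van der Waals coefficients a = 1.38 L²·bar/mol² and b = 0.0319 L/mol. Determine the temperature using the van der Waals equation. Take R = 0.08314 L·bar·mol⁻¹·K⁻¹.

T ≈ 248.9 K

T = (P + a/V_m²)(V_m − b)/R
P + a/V_m² = 121 + 1.38/(0.140)² = 191.41 bar
V_m − b = 0.140 − 0.0319 = 0.10810 L/mol
T = (191.41)(0.10810)/0.08314 = 248.9 K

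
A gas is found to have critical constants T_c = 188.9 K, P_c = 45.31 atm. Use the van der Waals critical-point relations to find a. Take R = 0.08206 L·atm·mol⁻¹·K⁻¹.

From T_c = 8a/(27Rb) and P_c = a/(27b²): a = 27 R² T_c²/(64 P_c).
a = 27×(0.08206)²×(188.9)²/(64×45.31) = 6487.7/2899.8 = 2.237 L²·atm/mol²

a ≈ 2.237 L²·atm/mol²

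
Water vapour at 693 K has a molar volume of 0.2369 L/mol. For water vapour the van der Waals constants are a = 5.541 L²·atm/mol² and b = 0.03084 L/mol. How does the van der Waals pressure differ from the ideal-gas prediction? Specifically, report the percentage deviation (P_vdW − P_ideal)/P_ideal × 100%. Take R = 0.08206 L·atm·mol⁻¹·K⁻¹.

-26.16 %

Ideal: P_ideal = RT/V_m = (0.08206)(693)/0.2369 = 240.049 atm
vdW: P = RT/(V_m − b) − a/V_m² = 56.8676/0.206060 − 5.541/0.0561216 = 275.976 − 98.7320 = 177.244 atm
% deviation = (177.244 − 240.049)/240.049 × 100% = -26.16%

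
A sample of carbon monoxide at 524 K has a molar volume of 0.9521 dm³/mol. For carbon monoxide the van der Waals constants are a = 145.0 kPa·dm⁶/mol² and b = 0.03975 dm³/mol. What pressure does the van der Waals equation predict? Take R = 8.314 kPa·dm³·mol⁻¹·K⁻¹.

P = RT/(V_m − b) − a/V_m²
RT/(V_m − b) = (8.314)(524)/(0.9521 − 0.03975) = 4356.5/0.91235 = 4775.0 kPa
a/V_m² = 145.0/(0.9521)² = 159.96 kPa
P = 4775.0 − 159.96 = 4615 kPa

P ≈ 4615 kPa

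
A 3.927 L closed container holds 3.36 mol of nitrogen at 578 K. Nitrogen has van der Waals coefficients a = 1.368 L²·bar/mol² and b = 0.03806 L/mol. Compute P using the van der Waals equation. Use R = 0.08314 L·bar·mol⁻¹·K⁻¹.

P ≈ 41.50 bar

P = nRT/(V − nb) − a n²/V²
nRT/(V − nb) = (3.36)(0.08314)(578)/(3.927 − 3.36×0.03806) = 161.46/3.7991 = 42.500 bar
a n²/V² = (1.368)(3.36)²/(3.927)² = 1.0015 bar
P = 42.500 − 1.0015 = 41.50 bar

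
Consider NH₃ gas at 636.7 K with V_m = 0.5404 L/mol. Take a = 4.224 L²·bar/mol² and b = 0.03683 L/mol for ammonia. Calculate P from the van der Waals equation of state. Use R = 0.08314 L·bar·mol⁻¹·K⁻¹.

P = RT/(V_m − b) − a/V_m²
RT/(V_m − b) = (0.08314)(636.7)/(0.5404 − 0.03683) = 52.935/0.50357 = 105.12 bar
a/V_m² = 4.224/(0.5404)² = 14.464 bar
P = 105.12 − 14.464 = 90.66 bar

P ≈ 90.66 bar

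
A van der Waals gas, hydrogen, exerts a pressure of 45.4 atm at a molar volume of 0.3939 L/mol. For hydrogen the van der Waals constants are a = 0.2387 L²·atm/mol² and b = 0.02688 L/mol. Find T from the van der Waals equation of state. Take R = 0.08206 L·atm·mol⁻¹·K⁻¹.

T ≈ 209.9 K

T = (P + a/V_m²)(V_m − b)/R
P + a/V_m² = 45.4 + 0.2387/(0.3939)² = 46.938 atm
V_m − b = 0.3939 − 0.02688 = 0.36702 L/mol
T = (46.938)(0.36702)/0.08206 = 209.9 K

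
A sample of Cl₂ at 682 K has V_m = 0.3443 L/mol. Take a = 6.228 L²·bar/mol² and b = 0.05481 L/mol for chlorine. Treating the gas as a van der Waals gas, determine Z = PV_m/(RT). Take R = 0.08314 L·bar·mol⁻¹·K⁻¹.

Z ≈ 0.8703

P = RT/(V_m − b) − a/V_m² = (0.08314)(682)/(0.3443 − 0.05481) − 6.228/(0.3443)²
  = 56.701/0.28949 − 52.538 = 195.87 − 52.538 = 143.33 bar
Z = PV_m/(RT) = (143.33)(0.3443)/((0.08314)(682)) = 49.349/56.701 = 0.8703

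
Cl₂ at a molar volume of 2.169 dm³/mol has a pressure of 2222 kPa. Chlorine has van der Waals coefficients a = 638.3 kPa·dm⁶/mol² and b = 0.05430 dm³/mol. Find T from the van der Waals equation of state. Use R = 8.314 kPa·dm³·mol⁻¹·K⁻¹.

T ≈ 599.7 K

T = (P + a/V_m²)(V_m − b)/R
P + a/V_m² = 2222 + 638.3/(2.169)² = 2357.7 kPa
V_m − b = 2.169 − 0.05430 = 2.1147 dm³/mol
T = (2357.7)(2.1147)/8.314 = 599.7 K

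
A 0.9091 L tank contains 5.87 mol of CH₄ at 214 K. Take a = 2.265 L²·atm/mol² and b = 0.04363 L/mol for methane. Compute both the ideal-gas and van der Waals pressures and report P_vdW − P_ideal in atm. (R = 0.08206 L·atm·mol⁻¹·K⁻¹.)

Ideal: P_ideal = nRT/V = (5.87)(0.08206)(214)/0.9091 = 113.389 atm
vdW: P = nRT/(V − nb) − a n²/V² = 103.082/0.652992 − 78.0449/0.826463 = 157.861 − 94.4324 = 63.429 atm
ΔP = 63.429 − 113.389 = -49.96 atm

ΔP ≈ -49.96 atm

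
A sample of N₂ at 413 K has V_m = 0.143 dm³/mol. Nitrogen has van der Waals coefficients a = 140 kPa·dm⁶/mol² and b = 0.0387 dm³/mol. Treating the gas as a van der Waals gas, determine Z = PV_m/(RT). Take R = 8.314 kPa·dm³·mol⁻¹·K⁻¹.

P = RT/(V_m − b) − a/V_m² = (8.314)(413)/(0.143 − 0.0387) − 140/(0.143)²
  = 3433.7/0.10430 − 6846.3 = 32921 − 6846.3 = 26075 kPa
Z = PV_m/(RT) = (26075)(0.143)/((8.314)(413)) = 3728.7/3433.7 = 1.086

Z ≈ 1.086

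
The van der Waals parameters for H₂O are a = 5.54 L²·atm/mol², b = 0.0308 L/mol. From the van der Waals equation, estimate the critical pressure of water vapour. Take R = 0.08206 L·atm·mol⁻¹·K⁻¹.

For a van der Waals gas, P_c = a/(27b²).
P_c = 5.54/(27×(0.0308)²) = 5.54/0.025613 = 216.3 atm

P_c ≈ 216.3 atm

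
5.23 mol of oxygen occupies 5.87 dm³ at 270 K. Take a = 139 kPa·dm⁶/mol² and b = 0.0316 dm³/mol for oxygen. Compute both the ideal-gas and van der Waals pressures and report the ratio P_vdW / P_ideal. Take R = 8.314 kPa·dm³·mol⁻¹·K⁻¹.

Ideal: P_ideal = nRT/V = (5.23)(8.314)(270)/5.87 = 2000.03 kPa
vdW: P = nRT/(V − nb) − a n²/V² = 11740.2/5.70473 − 3802.05/34.4569 = 2057.98 − 110.342 = 1947.64 kPa
Ratio = 1947.64/2000.03 = 0.9738

P_vdW / P_ideal ≈ 0.9738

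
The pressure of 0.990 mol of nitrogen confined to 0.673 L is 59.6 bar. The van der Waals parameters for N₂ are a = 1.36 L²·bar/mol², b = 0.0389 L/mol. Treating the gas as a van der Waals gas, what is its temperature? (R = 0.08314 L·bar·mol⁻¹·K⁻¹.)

T = (P + a n²/V²)(V − nb)/(nR)
P + a n²/V² = 59.6 + (1.36)(0.990)²/(0.673)² = 62.543 bar
V − nb = 0.673 − (0.990)(0.0389) = 0.63449 L
T = (62.543)(0.63449)/((0.990)(0.08314)) = 482.1 K

T ≈ 482.1 K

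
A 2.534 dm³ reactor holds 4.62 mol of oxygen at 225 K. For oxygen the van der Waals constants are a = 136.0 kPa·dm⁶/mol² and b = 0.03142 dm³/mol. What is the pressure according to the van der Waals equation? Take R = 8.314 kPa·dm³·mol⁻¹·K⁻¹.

P ≈ 3166 kPa

P = nRT/(V − nb) − a n²/V²
nRT/(V − nb) = (4.62)(8.314)(225)/(2.534 − 4.62×0.03142) = 8642.4/2.3888 = 3617.9 kPa
a n²/V² = (136.0)(4.62)²/(2.534)² = 452.07 kPa
P = 3617.9 − 452.07 = 3166 kPa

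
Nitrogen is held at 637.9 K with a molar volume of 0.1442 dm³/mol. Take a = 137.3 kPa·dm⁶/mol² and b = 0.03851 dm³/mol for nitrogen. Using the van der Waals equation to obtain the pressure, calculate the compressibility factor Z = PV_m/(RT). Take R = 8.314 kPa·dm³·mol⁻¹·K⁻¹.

P = RT/(V_m − b) − a/V_m² = (8.314)(637.9)/(0.1442 − 0.03851) − 137.3/(0.1442)²
  = 5303.5/0.10569 − 6603.0 = 50180 − 6603.0 = 43577 kPa
Z = PV_m/(RT) = (43577)(0.1442)/((8.314)(637.9)) = 6283.8/5303.5 = 1.185

Z ≈ 1.185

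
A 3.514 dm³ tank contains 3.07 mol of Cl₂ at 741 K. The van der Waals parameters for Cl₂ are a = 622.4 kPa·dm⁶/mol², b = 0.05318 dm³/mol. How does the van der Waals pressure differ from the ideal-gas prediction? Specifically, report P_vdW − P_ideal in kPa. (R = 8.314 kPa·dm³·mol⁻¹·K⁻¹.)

ΔP ≈ -212.8 kPa

Ideal: P_ideal = nRT/V = (3.07)(8.314)(741)/3.514 = 5382.26 kPa
vdW: P = nRT/(V − nb) − a n²/V² = 18913.3/3.35074 − 5866.06/12.3482 = 5644.51 − 475.054 = 5169.46 kPa
ΔP = 5169.46 − 5382.26 = -212.8 kPa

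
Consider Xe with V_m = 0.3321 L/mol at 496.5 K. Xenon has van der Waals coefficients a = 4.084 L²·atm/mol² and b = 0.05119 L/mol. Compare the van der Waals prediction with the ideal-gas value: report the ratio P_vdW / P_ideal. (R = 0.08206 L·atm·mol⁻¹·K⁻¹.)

P_vdW / P_ideal ≈ 0.8804

Ideal: P_ideal = RT/V_m = (0.08206)(496.5)/0.3321 = 122.682 atm
vdW: P = RT/(V_m − b) − a/V_m² = 40.7428/0.280910 − 4.084/0.110290 = 145.039 − 37.0296 = 108.009 atm
Ratio = 108.009/122.682 = 0.8804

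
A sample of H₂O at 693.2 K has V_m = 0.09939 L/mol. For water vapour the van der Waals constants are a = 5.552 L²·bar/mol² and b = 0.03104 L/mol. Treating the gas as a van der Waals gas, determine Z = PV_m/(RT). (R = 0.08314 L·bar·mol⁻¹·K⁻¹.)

P = RT/(V_m − b) − a/V_m² = (0.08314)(693.2)/(0.09939 − 0.03104) − 5.552/(0.09939)²
  = 57.633/0.068350 − 562.04 = 843.20 − 562.04 = 281.16 bar
Z = PV_m/(RT) = (281.16)(0.09939)/((0.08314)(693.2)) = 27.944/57.633 = 0.4849

Z ≈ 0.4849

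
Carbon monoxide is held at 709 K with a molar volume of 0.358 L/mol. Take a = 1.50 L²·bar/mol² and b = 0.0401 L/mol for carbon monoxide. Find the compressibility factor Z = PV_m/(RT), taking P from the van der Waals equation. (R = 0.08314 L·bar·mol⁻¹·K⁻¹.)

Z ≈ 1.055

P = RT/(V_m − b) − a/V_m² = (0.08314)(709)/(0.358 − 0.0401) − 1.50/(0.358)²
  = 58.946/0.31790 − 11.704 = 185.42 − 11.704 = 173.72 bar
Z = PV_m/(RT) = (173.72)(0.358)/((0.08314)(709)) = 62.192/58.946 = 1.055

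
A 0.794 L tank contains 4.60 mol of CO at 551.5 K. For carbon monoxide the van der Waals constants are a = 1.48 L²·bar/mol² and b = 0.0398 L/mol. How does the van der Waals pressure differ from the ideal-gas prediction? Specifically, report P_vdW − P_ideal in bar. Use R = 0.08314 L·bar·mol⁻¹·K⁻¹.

Ideal: P_ideal = nRT/V = (4.60)(0.08314)(551.5)/0.794 = 265.640 bar
vdW: P = nRT/(V − nb) − a n²/V² = 210.918/0.610920 − 31.3168/0.630436 = 345.247 − 49.6748 = 295.572 bar
ΔP = 295.572 − 265.640 = 29.93 bar

ΔP ≈ 29.93 bar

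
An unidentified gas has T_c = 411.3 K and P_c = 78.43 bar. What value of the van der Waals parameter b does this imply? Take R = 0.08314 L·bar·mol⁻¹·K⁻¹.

b ≈ 0.05450 L/mol

From T_c = 8a/(27Rb) and P_c = a/(27b²): b = R T_c/(8 P_c).
b = (0.08314)(411.3)/(8×78.43) = 34.195/627.44 = 0.05450 L/mol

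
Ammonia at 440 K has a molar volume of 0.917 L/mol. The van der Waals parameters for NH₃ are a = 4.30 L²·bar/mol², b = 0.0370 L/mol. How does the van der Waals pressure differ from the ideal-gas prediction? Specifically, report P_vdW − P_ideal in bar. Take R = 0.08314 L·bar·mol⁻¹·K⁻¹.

Ideal: P_ideal = RT/V_m = (0.08314)(440)/0.917 = 39.8927 bar
vdW: P = RT/(V_m − b) − a/V_m² = 36.5816/0.880000 − 4.30/0.840889 = 41.5700 − 5.11364 = 36.4564 bar
ΔP = 36.4564 − 39.8927 = -3.436 bar

ΔP ≈ -3.436 bar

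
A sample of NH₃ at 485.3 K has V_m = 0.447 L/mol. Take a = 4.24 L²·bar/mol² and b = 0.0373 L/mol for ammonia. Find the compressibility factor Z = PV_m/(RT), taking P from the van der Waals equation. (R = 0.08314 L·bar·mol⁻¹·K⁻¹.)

Z ≈ 0.8560

P = RT/(V_m − b) − a/V_m² = (0.08314)(485.3)/(0.447 − 0.0373) − 4.24/(0.447)²
  = 40.348/0.40970 − 21.220 = 98.482 − 21.220 = 77.262 bar
Z = PV_m/(RT) = (77.262)(0.447)/((0.08314)(485.3)) = 34.536/40.348 = 0.8560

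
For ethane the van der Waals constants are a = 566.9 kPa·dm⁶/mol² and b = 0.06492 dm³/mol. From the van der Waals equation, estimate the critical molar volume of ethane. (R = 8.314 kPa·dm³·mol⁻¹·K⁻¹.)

For a van der Waals gas, V_m,c = 3b.
V_m,c = 3×0.06492 = 0.1948 dm³/mol

V_m,c ≈ 0.1948 dm³/mol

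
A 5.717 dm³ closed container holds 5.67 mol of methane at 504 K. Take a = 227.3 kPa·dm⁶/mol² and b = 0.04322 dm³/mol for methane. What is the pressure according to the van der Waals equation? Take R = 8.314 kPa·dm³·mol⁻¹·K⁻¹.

P = nRT/(V − nb) − a n²/V²
nRT/(V − nb) = (5.67)(8.314)(504)/(5.717 − 5.67×0.04322) = 23759/5.4719 = 4342.0 kPa
a n²/V² = (227.3)(5.67)²/(5.717)² = 223.58 kPa
P = 4342.0 − 223.58 = 4118 kPa

P ≈ 4118 kPa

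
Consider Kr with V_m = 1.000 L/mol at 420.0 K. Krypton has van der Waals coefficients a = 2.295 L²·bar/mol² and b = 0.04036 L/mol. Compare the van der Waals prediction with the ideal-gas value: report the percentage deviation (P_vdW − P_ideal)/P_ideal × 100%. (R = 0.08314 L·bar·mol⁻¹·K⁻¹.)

Ideal: P_ideal = RT/V_m = (0.08314)(420.0)/1.000 = 34.9188 bar
vdW: P = RT/(V_m − b) − a/V_m² = 34.9188/0.959640 − 2.295/1.00000 = 36.3874 − 2.29500 = 34.0924 bar
% deviation = (34.0924 − 34.9188)/34.9188 × 100% = -2.37%

-2.37 %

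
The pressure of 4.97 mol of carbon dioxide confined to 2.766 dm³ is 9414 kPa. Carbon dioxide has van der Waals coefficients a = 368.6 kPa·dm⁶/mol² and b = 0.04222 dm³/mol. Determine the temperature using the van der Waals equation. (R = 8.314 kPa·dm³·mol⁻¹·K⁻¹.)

T ≈ 656.0 K

T = (P + a n²/V²)(V − nb)/(nR)
P + a n²/V² = 9414 + (368.6)(4.97)²/(2.766)² = 10604 kPa
V − nb = 2.766 − (4.97)(0.04222) = 2.5562 dm³
T = (10604)(2.5562)/((4.97)(8.314)) = 656.0 K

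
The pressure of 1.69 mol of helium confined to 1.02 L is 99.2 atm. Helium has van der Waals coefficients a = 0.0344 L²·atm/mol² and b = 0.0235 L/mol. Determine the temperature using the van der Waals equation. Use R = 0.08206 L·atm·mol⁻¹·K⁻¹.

T = (P + a n²/V²)(V − nb)/(nR)
P + a n²/V² = 99.2 + (0.0344)(1.69)²/(1.02)² = 99.294 atm
V − nb = 1.02 − (1.69)(0.0235) = 0.98029 L
T = (99.294)(0.98029)/((1.69)(0.08206)) = 701.9 K

T ≈ 701.9 K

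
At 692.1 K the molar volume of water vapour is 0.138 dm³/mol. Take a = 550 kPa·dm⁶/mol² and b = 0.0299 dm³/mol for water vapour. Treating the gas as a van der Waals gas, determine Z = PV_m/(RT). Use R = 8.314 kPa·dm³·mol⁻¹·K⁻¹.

P = RT/(V_m − b) − a/V_m² = (8.314)(692.1)/(0.138 − 0.0299) − 550/(0.138)²
  = 5754.1/0.10810 − 28880 = 53229 − 28880 = 24349 kPa
Z = PV_m/(RT) = (24349)(0.138)/((8.314)(692.1)) = 3360.2/5754.1 = 0.5840

Z ≈ 0.5840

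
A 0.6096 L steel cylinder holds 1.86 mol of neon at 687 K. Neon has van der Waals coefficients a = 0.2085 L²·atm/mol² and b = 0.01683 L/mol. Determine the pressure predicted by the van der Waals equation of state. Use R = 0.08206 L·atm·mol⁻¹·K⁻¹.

P = nRT/(V − nb) − a n²/V²
nRT/(V − nb) = (1.86)(0.08206)(687)/(0.6096 − 1.86×0.01683) = 104.86/0.57830 = 181.32 atm
a n²/V² = (0.2085)(1.86)²/(0.6096)² = 1.9411 atm
P = 181.32 − 1.9411 = 179.4 atm

P ≈ 179.4 atm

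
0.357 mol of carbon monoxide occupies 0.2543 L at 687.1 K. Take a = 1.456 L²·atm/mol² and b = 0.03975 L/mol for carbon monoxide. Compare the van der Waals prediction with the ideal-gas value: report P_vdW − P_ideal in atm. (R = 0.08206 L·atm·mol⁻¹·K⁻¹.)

ΔP ≈ 1.809 atm

Ideal: P_ideal = nRT/V = (0.357)(0.08206)(687.1)/0.2543 = 79.1541 atm
vdW: P = nRT/(V − nb) − a n²/V² = 20.1289/0.240109 − 0.185566/0.0646685 = 83.8323 − 2.86950 = 80.9628 atm
ΔP = 80.9628 − 79.1541 = 1.809 atm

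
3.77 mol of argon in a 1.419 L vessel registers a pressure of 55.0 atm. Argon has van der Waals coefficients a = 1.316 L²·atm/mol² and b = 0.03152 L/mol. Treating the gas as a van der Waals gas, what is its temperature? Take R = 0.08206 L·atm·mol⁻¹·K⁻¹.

T ≈ 270.2 K

T = (P + a n²/V²)(V − nb)/(nR)
P + a n²/V² = 55.0 + (1.316)(3.77)²/(1.419)² = 64.289 atm
V − nb = 1.419 − (3.77)(0.03152) = 1.3002 L
T = (64.289)(1.3002)/((3.77)(0.08206)) = 270.2 K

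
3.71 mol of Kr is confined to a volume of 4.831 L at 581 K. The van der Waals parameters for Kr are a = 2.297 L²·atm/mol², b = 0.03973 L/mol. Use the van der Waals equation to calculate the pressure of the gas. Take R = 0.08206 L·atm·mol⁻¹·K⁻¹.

P = nRT/(V − nb) − a n²/V²
nRT/(V − nb) = (3.71)(0.08206)(581)/(4.831 − 3.71×0.03973) = 176.88/4.6836 = 37.766 atm
a n²/V² = (2.297)(3.71)²/(4.831)² = 1.3547 atm
P = 37.766 − 1.3547 = 36.41 atm

P ≈ 36.41 atm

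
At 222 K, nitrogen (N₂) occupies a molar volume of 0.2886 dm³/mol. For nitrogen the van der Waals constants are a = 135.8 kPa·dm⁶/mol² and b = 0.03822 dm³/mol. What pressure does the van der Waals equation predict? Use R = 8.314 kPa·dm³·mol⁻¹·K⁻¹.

P = RT/(V_m − b) − a/V_m²
RT/(V_m − b) = (8.314)(222)/(0.2886 − 0.03822) = 1845.7/0.25038 = 7371.6 kPa
a/V_m² = 135.8/(0.2886)² = 1630.4 kPa
P = 7371.6 − 1630.4 = 5741 kPa

P ≈ 5741 kPa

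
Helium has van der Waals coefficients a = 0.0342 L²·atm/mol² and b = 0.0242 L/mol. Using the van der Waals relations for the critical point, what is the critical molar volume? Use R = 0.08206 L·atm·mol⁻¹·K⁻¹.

V_m,c ≈ 0.07260 L/mol

For a van der Waals gas, V_m,c = 3b.
V_m,c = 3×0.0242 = 0.07260 L/mol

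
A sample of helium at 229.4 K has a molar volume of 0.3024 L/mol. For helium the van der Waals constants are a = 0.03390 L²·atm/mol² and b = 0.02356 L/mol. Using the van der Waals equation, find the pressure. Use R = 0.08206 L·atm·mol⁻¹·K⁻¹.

P ≈ 67.14 atm

P = RT/(V_m − b) − a/V_m²
RT/(V_m − b) = (0.08206)(229.4)/(0.3024 − 0.02356) = 18.825/0.27884 = 67.512 atm
a/V_m² = 0.03390/(0.3024)² = 0.37071 atm
P = 67.512 − 0.37071 = 67.14 atm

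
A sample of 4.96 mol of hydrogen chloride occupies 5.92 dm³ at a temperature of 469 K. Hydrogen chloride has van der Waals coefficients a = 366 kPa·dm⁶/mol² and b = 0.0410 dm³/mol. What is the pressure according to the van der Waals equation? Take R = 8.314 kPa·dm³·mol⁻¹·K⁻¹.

P ≈ 3126 kPa

P = nRT/(V − nb) − a n²/V²
nRT/(V − nb) = (4.96)(8.314)(469)/(5.92 − 4.96×0.0410) = 19340/5.7166 = 3383.1 kPa
a n²/V² = (366)(4.96)²/(5.92)² = 256.92 kPa
P = 3383.1 − 256.92 = 3126 kPa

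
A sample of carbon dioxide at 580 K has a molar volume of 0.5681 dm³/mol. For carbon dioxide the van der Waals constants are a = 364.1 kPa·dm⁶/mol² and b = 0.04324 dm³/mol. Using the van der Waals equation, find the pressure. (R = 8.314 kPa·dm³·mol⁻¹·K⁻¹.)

P = RT/(V_m − b) − a/V_m²
RT/(V_m − b) = (8.314)(580)/(0.5681 − 0.04324) = 4822.1/0.52486 = 9187.4 kPa
a/V_m² = 364.1/(0.5681)² = 1128.2 kPa
P = 9187.4 − 1128.2 = 8059 kPa

P ≈ 8059 kPa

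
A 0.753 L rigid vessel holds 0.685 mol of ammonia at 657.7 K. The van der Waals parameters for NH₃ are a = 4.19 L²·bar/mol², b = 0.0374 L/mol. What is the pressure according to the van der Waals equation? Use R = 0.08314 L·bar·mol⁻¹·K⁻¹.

P = nRT/(V − nb) − a n²/V²
nRT/(V − nb) = (0.685)(0.08314)(657.7)/(0.753 − 0.685×0.0374) = 37.457/0.72738 = 51.496 bar
a n²/V² = (4.19)(0.685)²/(0.753)² = 3.4674 bar
P = 51.496 − 3.4674 = 48.03 bar

P ≈ 48.03 bar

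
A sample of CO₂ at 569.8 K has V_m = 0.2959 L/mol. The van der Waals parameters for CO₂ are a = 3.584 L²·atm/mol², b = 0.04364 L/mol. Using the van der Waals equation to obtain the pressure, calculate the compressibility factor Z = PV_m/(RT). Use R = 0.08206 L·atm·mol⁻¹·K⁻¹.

Z ≈ 0.9140

P = RT/(V_m − b) − a/V_m² = (0.08206)(569.8)/(0.2959 − 0.04364) − 3.584/(0.2959)²
  = 46.758/0.25226 − 40.933 = 185.36 − 40.933 = 144.43 atm
Z = PV_m/(RT) = (144.43)(0.2959)/((0.08206)(569.8)) = 42.737/46.758 = 0.9140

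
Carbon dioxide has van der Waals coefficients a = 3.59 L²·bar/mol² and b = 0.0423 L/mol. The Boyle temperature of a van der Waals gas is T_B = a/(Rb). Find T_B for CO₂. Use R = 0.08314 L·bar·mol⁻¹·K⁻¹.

T_B ≈ 1021 K

For a van der Waals gas the second virial coefficient B₂ = b − a/(RT) vanishes at T_B = a/(Rb).
T_B = 3.59/(0.08314×0.0423) = 3.59/0.0035168 = 1021 K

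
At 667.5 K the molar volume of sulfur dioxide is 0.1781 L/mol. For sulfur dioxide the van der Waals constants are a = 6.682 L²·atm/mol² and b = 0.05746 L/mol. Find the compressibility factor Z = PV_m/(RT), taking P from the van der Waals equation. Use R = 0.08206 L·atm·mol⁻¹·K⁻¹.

Z ≈ 0.7913

P = RT/(V_m − b) − a/V_m² = (0.08206)(667.5)/(0.1781 − 0.05746) − 6.682/(0.1781)²
  = 54.775/0.12064 − 210.66 = 454.04 − 210.66 = 243.38 atm
Z = PV_m/(RT) = (243.38)(0.1781)/((0.08206)(667.5)) = 43.346/54.775 = 0.7913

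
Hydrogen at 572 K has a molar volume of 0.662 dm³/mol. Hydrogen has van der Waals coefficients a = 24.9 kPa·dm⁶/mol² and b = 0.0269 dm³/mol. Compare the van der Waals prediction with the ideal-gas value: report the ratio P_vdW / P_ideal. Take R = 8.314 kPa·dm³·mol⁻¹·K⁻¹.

Ideal: P_ideal = RT/V_m = (8.314)(572)/0.662 = 7183.70 kPa
vdW: P = RT/(V_m − b) − a/V_m² = 4755.61/0.635100 − 24.9/0.438244 = 7487.97 − 56.8177 = 7431.15 kPa
Ratio = 7431.15/7183.70 = 1.034

P_vdW / P_ideal ≈ 1.034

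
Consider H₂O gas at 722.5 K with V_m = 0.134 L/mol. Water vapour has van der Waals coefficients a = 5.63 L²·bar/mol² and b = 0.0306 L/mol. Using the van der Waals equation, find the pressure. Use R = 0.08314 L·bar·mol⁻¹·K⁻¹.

P = RT/(V_m − b) − a/V_m²
RT/(V_m − b) = (0.08314)(722.5)/(0.134 − 0.0306) = 60.069/0.10340 = 580.94 bar
a/V_m² = 5.63/(0.134)² = 313.54 bar
P = 580.94 − 313.54 = 267.4 bar

P ≈ 267.4 bar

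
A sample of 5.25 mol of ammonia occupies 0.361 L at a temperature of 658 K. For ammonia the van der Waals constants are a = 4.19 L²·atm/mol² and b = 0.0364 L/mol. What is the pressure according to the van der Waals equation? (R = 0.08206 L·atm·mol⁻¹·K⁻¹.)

P = nRT/(V − nb) − a n²/V²
nRT/(V − nb) = (5.25)(0.08206)(658)/(0.361 − 5.25×0.0364) = 283.48/0.16990 = 1668.5 atm
a n²/V² = (4.19)(5.25)²/(0.361)² = 886.17 atm
P = 1668.5 − 886.17 = 782.3 atm

P ≈ 782.3 atm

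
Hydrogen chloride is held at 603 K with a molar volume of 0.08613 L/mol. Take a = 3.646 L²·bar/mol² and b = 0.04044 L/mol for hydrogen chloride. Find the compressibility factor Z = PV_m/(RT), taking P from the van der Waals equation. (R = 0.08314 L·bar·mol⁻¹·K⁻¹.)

P = RT/(V_m − b) − a/V_m² = (0.08314)(603)/(0.08613 − 0.04044) − 3.646/(0.08613)²
  = 50.133/0.045690 − 491.48 = 1097.2 − 491.48 = 605.7 bar
Z = PV_m/(RT) = (605.7)(0.08613)/((0.08314)(603)) = 52.169/50.133 = 1.041

Z ≈ 1.041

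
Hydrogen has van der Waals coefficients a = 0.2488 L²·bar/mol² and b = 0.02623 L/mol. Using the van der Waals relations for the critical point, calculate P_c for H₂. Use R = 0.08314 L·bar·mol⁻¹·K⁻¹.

For a van der Waals gas, P_c = a/(27b²).
P_c = 0.2488/(27×(0.02623)²) = 0.2488/0.018576 = 13.39 bar

P_c ≈ 13.39 bar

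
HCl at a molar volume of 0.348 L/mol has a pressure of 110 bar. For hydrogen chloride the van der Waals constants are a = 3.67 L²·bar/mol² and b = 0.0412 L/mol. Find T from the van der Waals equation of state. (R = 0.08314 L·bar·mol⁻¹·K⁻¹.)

T ≈ 517.7 K

T = (P + a/V_m²)(V_m − b)/R
P + a/V_m² = 110 + 3.67/(0.348)² = 140.30 bar
V_m − b = 0.348 − 0.0412 = 0.30680 L/mol
T = (140.30)(0.30680)/0.08314 = 517.7 K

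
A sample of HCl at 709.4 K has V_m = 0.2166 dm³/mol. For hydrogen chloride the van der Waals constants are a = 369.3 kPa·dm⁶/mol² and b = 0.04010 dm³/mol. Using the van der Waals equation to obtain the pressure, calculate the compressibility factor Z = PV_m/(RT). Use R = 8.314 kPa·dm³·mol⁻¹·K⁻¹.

P = RT/(V_m − b) − a/V_m² = (8.314)(709.4)/(0.2166 − 0.04010) − 369.3/(0.2166)²
  = 5898.0/0.17650 − 7871.6 = 33416 − 7871.6 = 25544 kPa
Z = PV_m/(RT) = (25544)(0.2166)/((8.314)(709.4)) = 5532.8/5898.0 = 0.9381

Z ≈ 0.9381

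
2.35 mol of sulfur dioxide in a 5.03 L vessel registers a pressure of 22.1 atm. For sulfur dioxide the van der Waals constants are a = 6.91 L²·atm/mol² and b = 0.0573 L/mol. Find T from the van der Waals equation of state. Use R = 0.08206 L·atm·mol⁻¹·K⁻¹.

T = (P + a n²/V²)(V − nb)/(nR)
P + a n²/V² = 22.1 + (6.91)(2.35)²/(5.03)² = 23.608 atm
V − nb = 5.03 − (2.35)(0.0573) = 4.8953 L
T = (23.608)(4.8953)/((2.35)(0.08206)) = 599.3 K

T ≈ 599.3 K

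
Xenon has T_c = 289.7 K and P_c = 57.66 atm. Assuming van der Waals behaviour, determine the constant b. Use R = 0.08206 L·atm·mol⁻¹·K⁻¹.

b ≈ 0.05154 L/mol

From T_c = 8a/(27Rb) and P_c = a/(27b²): b = R T_c/(8 P_c).
b = (0.08206)(289.7)/(8×57.66) = 23.773/461.28 = 0.05154 L/mol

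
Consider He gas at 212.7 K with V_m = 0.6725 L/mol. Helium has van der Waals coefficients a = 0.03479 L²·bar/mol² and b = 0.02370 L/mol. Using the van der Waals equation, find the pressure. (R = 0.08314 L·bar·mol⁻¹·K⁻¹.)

P ≈ 27.18 bar

P = RT/(V_m − b) − a/V_m²
RT/(V_m − b) = (0.08314)(212.7)/(0.6725 − 0.02370) = 17.684/0.64880 = 27.256 bar
a/V_m² = 0.03479/(0.6725)² = 0.076925 bar
P = 27.256 − 0.076925 = 27.18 bar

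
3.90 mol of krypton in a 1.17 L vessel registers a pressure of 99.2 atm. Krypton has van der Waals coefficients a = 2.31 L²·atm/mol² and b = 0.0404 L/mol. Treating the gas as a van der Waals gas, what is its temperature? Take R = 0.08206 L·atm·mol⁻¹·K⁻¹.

T = (P + a n²/V²)(V − nb)/(nR)
P + a n²/V² = 99.2 + (2.31)(3.90)²/(1.17)² = 124.87 atm
V − nb = 1.17 − (3.90)(0.0404) = 1.0124 L
T = (124.87)(1.0124)/((3.90)(0.08206)) = 395.0 K

T ≈ 395.0 K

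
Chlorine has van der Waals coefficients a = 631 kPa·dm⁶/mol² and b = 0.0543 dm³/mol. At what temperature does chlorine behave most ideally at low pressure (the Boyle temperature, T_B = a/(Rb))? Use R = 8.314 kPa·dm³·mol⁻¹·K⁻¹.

For a van der Waals gas the second virial coefficient B₂ = b − a/(RT) vanishes at T_B = a/(Rb).
T_B = 631/(8.314×0.0543) = 631/0.45145 = 1398 K

T_B ≈ 1398 K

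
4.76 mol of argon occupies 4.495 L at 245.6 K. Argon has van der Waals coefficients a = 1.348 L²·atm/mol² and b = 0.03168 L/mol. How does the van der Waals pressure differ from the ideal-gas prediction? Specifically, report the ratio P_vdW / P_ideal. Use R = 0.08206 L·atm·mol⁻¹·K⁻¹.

P_vdW / P_ideal ≈ 0.9639

Ideal: P_ideal = nRT/V = (4.76)(0.08206)(245.6)/4.495 = 21.3421 atm
vdW: P = nRT/(V − nb) − a n²/V² = 95.9327/4.34420 − 30.5424/20.2050 = 22.0829 − 1.51163 = 20.5713 atm
Ratio = 20.5713/21.3421 = 0.9639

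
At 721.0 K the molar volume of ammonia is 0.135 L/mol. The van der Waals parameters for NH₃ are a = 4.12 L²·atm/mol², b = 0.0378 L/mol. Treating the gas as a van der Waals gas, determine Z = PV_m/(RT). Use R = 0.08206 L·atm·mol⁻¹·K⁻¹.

Z ≈ 0.8731

P = RT/(V_m − b) − a/V_m² = (0.08206)(721.0)/(0.135 − 0.0378) − 4.12/(0.135)²
  = 59.165/0.097200 − 226.06 = 608.69 − 226.06 = 382.63 atm
Z = PV_m/(RT) = (382.63)(0.135)/((0.08206)(721.0)) = 51.655/59.165 = 0.8731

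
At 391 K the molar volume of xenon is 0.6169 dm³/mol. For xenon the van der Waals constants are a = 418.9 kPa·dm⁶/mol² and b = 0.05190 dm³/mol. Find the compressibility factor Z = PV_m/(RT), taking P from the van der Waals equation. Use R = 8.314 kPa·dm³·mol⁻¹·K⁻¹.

P = RT/(V_m − b) − a/V_m² = (8.314)(391)/(0.6169 − 0.05190) − 418.9/(0.6169)²
  = 3250.8/0.56500 − 1100.7 = 5753.6 − 1100.7 = 4652.9 kPa
Z = PV_m/(RT) = (4652.9)(0.6169)/((8.314)(391)) = 2870.4/3250.8 = 0.8830

Z ≈ 0.8830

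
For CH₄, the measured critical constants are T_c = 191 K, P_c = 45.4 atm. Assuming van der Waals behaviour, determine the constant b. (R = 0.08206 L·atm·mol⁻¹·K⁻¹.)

b ≈ 0.04315 L/mol

From T_c = 8a/(27Rb) and P_c = a/(27b²): b = R T_c/(8 P_c).
b = (0.08206)(191)/(8×45.4) = 15.673/363.20 = 0.04315 L/mol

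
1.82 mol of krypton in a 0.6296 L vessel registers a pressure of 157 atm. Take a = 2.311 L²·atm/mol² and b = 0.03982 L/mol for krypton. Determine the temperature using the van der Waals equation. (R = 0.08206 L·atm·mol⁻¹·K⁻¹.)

T ≈ 657.7 K

T = (P + a n²/V²)(V − nb)/(nR)
P + a n²/V² = 157 + (2.311)(1.82)²/(0.6296)² = 176.31 atm
V − nb = 0.6296 − (1.82)(0.03982) = 0.55713 L
T = (176.31)(0.55713)/((1.82)(0.08206)) = 657.7 K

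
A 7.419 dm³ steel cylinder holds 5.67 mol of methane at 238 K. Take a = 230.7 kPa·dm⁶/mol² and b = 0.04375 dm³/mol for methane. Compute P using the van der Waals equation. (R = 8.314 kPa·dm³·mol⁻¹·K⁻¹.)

P = nRT/(V − nb) − a n²/V²
nRT/(V − nb) = (5.67)(8.314)(238)/(7.419 − 5.67×0.04375) = 11219/7.1709 = 1564.5 kPa
a n²/V² = (230.7)(5.67)²/(7.419)² = 134.75 kPa
P = 1564.5 − 134.75 = 1430 kPa

P ≈ 1430 kPa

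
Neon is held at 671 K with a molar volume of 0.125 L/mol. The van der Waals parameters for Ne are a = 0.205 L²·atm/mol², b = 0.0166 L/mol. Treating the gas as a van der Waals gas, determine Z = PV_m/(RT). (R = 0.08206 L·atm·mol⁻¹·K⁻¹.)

Z ≈ 1.123

P = RT/(V_m − b) − a/V_m² = (0.08206)(671)/(0.125 − 0.0166) − 0.205/(0.125)²
  = 55.062/0.10840 − 13.120 = 507.95 − 13.120 = 494.83 atm
Z = PV_m/(RT) = (494.83)(0.125)/((0.08206)(671)) = 61.854/55.062 = 1.123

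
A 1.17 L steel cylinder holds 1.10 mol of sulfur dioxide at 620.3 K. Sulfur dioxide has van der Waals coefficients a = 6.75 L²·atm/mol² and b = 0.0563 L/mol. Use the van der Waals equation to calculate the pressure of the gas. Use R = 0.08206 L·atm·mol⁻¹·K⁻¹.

P = nRT/(V − nb) − a n²/V²
nRT/(V − nb) = (1.10)(0.08206)(620.3)/(1.17 − 1.10×0.0563) = 55.992/1.1081 = 50.530 atm
a n²/V² = (6.75)(1.10)²/(1.17)² = 5.9665 atm
P = 50.530 − 5.9665 = 44.56 atm

P ≈ 44.56 atm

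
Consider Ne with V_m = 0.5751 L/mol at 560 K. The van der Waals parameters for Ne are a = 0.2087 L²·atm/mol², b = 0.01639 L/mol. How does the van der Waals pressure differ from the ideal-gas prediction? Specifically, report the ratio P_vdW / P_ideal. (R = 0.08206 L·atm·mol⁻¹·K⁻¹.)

Ideal: P_ideal = RT/V_m = (0.08206)(560)/0.5751 = 79.9054 atm
vdW: P = RT/(V_m − b) − a/V_m² = 45.9536/0.558710 − 0.2087/0.330740 = 82.2495 − 0.631009 = 81.6185 atm
Ratio = 81.6185/79.9054 = 1.021

P_vdW / P_ideal ≈ 1.021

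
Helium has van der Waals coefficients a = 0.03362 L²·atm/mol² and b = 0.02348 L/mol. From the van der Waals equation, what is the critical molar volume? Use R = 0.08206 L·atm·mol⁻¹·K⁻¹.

V_m,c ≈ 0.07044 L/mol

For a van der Waals gas, V_m,c = 3b.
V_m,c = 3×0.02348 = 0.07044 L/mol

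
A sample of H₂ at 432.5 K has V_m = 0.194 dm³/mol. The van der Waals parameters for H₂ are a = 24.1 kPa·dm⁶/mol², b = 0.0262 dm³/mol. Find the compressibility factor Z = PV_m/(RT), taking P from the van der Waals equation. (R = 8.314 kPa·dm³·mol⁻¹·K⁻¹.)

P = RT/(V_m − b) − a/V_m² = (8.314)(432.5)/(0.194 − 0.0262) − 24.1/(0.194)²
  = 3595.8/0.16780 − 640.34 = 21429 − 640.34 = 20789 kPa
Z = PV_m/(RT) = (20789)(0.194)/((8.314)(432.5)) = 4033.1/3595.8 = 1.122

Z ≈ 1.122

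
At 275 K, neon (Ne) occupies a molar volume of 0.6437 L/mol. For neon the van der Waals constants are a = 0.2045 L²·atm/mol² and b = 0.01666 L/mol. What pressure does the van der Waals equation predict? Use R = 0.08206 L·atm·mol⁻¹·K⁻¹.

P = RT/(V_m − b) − a/V_m²
RT/(V_m − b) = (0.08206)(275)/(0.6437 − 0.01666) = 22.567/0.62704 = 35.990 atm
a/V_m² = 0.2045/(0.6437)² = 0.49354 atm
P = 35.990 − 0.49354 = 35.50 atm

P ≈ 35.50 atm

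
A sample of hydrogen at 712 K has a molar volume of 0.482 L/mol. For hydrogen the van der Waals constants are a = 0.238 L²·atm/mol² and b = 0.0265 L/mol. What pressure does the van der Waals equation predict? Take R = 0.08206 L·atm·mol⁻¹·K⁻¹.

P ≈ 127.2 atm

P = RT/(V_m − b) − a/V_m²
RT/(V_m − b) = (0.08206)(712)/(0.482 − 0.0265) = 58.427/0.45550 = 128.27 atm
a/V_m² = 0.238/(0.482)² = 1.0244 atm
P = 128.27 − 1.0244 = 127.2 atm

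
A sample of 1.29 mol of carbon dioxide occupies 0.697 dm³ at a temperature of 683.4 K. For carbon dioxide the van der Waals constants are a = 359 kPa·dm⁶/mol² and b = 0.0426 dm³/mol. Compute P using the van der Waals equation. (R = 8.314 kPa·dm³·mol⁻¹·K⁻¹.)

P = nRT/(V − nb) − a n²/V²
nRT/(V − nb) = (1.29)(8.314)(683.4)/(0.697 − 1.29×0.0426) = 7329.5/0.64205 = 11416 kPa
a n²/V² = (359)(1.29)²/(0.697)² = 1229.7 kPa
P = 11416 − 1229.7 = 10186 kPa

P ≈ 10186 kPa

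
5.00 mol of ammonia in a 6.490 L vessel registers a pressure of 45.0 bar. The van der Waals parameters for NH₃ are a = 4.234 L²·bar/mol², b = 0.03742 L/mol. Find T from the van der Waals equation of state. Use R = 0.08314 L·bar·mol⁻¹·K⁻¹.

T ≈ 720.4 K

T = (P + a n²/V²)(V − nb)/(nR)
P + a n²/V² = 45.0 + (4.234)(5.00)²/(6.490)² = 47.513 bar
V − nb = 6.490 − (5.00)(0.03742) = 6.3029 L
T = (47.513)(6.3029)/((5.00)(0.08314)) = 720.4 K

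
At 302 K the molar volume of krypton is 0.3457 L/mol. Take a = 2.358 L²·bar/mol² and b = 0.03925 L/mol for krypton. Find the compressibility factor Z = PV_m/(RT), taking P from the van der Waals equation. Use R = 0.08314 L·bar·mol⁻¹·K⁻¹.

Z ≈ 0.8564

P = RT/(V_m − b) − a/V_m² = (0.08314)(302)/(0.3457 − 0.03925) − 2.358/(0.3457)²
  = 25.108/0.30645 − 19.731 = 81.932 − 19.731 = 62.201 bar
Z = PV_m/(RT) = (62.201)(0.3457)/((0.08314)(302)) = 21.503/25.108 = 0.8564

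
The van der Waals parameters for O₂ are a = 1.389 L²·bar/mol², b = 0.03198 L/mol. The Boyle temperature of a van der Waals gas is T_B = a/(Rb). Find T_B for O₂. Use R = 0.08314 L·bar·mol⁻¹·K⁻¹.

T_B ≈ 522.4 K

For a van der Waals gas the second virial coefficient B₂ = b − a/(RT) vanishes at T_B = a/(Rb).
T_B = 1.389/(0.08314×0.03198) = 1.389/0.0026588 = 522.4 K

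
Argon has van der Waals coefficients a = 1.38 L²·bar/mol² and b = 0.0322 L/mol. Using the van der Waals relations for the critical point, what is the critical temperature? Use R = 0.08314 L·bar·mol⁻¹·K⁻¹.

T_c ≈ 152.7 K

For a van der Waals gas, T_c = 8a/(27Rb).
T_c = 8×1.38/(27×0.08314×0.0322) = 11.040/0.072282 = 152.7 K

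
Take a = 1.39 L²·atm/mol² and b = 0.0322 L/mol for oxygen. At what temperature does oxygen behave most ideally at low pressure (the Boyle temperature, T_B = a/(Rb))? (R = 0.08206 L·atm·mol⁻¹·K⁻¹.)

T_B ≈ 526.1 K

For a van der Waals gas the second virial coefficient B₂ = b − a/(RT) vanishes at T_B = a/(Rb).
T_B = 1.39/(0.08206×0.0322) = 1.39/0.0026423 = 526.1 K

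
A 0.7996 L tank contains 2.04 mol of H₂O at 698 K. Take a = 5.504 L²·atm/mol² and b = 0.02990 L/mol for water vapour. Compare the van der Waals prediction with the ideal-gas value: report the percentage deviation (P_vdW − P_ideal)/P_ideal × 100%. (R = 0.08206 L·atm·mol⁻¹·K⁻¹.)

Ideal: P_ideal = nRT/V = (2.04)(0.08206)(698)/0.7996 = 146.132 atm
vdW: P = nRT/(V − nb) − a n²/V² = 116.847/0.738604 − 22.9054/0.639360 = 158.200 − 35.8255 = 122.375 atm
% deviation = (122.375 − 146.132)/146.132 × 100% = -16.26%

-16.26 %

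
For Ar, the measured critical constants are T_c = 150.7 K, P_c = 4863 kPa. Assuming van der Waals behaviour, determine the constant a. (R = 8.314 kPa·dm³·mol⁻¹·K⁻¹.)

a ≈ 136.2 kPa·dm⁶/mol²

From T_c = 8a/(27Rb) and P_c = a/(27b²): a = 27 R² T_c²/(64 P_c).
a = 27×(8.314)²×(150.7)²/(64×4863) = 42384817/311232 = 136.2 kPa·dm⁶/mol²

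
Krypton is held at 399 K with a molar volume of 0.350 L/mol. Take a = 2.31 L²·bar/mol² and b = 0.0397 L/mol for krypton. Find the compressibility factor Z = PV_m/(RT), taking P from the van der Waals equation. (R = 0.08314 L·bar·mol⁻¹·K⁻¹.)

P = RT/(V_m − b) − a/V_m² = (0.08314)(399)/(0.350 − 0.0397) − 2.31/(0.350)²
  = 33.173/0.31030 − 18.857 = 106.91 − 18.857 = 88.05 bar
Z = PV_m/(RT) = (88.05)(0.350)/((0.08314)(399)) = 30.818/33.173 = 0.9290

Z ≈ 0.9290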